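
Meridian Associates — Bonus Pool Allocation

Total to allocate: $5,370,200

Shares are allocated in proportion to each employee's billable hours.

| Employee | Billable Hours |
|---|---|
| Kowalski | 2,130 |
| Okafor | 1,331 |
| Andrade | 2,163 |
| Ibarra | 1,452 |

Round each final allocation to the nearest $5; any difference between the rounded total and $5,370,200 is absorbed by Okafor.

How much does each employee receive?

Combined billable hours = 7,076.
Unrounded shares: Kowalski 2,130/7,076 × $5,370,200 = 1,616,524.31; Okafor 1,331/7,076 × $5,370,200 = 1,010,137.96; Andrade 2,163/7,076 × $5,370,200 = 1,641,569.05; Ibarra 1,452/7,076 × $5,370,200 = 1,101,968.68.
At nearest $5: Kowalski $1,616,525; Okafor $1,010,140; Andrade $1,641,570; Ibarra $1,101,970. Sum = $5,370,205.
Difference $5,370,200 − $5,370,205 = −$5 applied to Okafor: Okafor becomes $1,010,135.

Kowalski: $1,616,525 | Okafor: $1,010,135 | Andrade: $1,641,570 | Ibarra: $1,101,970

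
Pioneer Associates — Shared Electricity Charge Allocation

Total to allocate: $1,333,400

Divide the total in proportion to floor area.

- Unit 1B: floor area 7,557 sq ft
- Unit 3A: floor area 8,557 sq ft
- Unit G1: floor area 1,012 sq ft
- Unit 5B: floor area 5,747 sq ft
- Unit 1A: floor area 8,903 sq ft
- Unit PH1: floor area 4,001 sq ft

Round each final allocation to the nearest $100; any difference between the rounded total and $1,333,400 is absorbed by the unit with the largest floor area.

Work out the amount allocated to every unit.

Unit 1B: $281,600 | Unit 3A: $318,900 | Unit G1: $37,700 | Unit 5B: $214,200 | Unit 1A: $331,900 | Unit PH1: $149,100

Total floor area = 7,557 + 8,557 + 1,012 + 5,747 + 8,903 + 4,001 = 35,777.
Raw shares: Unit 1B 281,647.53; Unit 3A 318,917.29; Unit G1 37,716.99; Unit 5B 214,189.28; Unit 1A 331,812.62; Unit PH1 149,116.29.
At nearest $100: Unit 1B $281,600; Unit 3A $318,900; Unit G1 $37,700; Unit 5B $214,200; Unit 1A $331,800; Unit PH1 $149,100. Sum = $1,333,300.
Difference $1,333,400 − $1,333,300 = +$100 applied to largest floor area (Unit 1A): Unit 1A becomes $331,900.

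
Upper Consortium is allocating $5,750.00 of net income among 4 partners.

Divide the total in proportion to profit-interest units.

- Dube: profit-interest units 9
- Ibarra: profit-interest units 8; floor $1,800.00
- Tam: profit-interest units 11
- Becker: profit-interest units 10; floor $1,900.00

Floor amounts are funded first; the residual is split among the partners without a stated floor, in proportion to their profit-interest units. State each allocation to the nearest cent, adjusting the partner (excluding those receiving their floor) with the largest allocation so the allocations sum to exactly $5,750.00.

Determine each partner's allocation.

Fund the minimums — Ibarra $1,800.00; Becker $1,900.00. Residual $2,050.00.
Residual split over remaining profit-interest units 20: Dube 922.5000 → $922.50; Tam 1,127.5000 → $1,127.50.

Dube: $922.50 | Ibarra: $1,800.00 | Tam: $1,127.50 | Becker: $1,900.00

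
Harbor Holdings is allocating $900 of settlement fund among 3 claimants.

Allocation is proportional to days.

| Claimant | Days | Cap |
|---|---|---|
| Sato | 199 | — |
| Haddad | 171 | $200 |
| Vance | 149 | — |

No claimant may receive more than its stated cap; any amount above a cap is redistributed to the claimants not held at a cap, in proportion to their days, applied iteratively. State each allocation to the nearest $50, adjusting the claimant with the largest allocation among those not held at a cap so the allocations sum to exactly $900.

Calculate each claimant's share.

Days total: 519.
Pro-rata shares before constraints: Sato 345.09; Haddad 296.53; Vance 258.38.
Cap binds for Haddad ($200); remaining pool $700 reallocated over remaining days 348.
Remaining shares: Sato 400.29 → $400; Vance 299.71 → $300.

Sato: $400 | Haddad: $200 | Vance: $300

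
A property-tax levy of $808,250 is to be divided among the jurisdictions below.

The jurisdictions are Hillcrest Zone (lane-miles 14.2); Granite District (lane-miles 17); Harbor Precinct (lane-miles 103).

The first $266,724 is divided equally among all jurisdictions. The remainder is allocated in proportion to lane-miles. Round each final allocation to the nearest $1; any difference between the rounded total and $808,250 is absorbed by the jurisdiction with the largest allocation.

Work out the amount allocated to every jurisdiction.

Hillcrest Zone: $146,208; Granite District: $157,507; Harbor Precinct: $504,535

Equal tier: $266,724 ÷ 3 = $88,908 apiece.
Remainder $541,526 by lane-miles (total 134.2): Hillcrest Zone 57,300.07 → $57,300; Granite District 68,598.67 → $68,599; Harbor Precinct 415,627.26 → $415,627.
Totals: Hillcrest Zone $88,908 + $57,300 = $146,208; Granite District $88,908 + $68,599 = $157,507; Harbor Precinct $88,908 + $415,627 = $504,535.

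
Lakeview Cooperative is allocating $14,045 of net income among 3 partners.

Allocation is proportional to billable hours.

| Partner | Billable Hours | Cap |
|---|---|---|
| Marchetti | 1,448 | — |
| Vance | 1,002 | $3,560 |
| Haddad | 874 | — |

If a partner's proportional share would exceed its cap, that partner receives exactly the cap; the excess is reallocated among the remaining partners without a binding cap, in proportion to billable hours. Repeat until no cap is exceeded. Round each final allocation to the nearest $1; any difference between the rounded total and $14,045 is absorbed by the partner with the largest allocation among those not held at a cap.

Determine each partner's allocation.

Total billable hours = 3,324.
Unconstrained shares: Marchetti 6,118.28; Vance 4,233.78; Haddad 3,692.94.
Held at cap: Vance ($3,560); balance $10,485 reallocated over remaining billable hours 2,322.
Remaining shares: Marchetti 6,538.45 → $6,538; Haddad 3,946.55 → $3,947.

Marchetti: $6,538 · Vance: $3,560 · Haddad: $3,947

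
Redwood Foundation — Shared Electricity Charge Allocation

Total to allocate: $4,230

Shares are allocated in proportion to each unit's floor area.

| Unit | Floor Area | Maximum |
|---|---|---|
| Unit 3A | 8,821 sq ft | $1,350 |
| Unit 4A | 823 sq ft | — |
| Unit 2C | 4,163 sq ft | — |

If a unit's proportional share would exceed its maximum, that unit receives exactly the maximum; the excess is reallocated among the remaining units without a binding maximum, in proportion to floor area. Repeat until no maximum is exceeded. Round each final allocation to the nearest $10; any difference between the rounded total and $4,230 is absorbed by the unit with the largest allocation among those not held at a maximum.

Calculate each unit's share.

Unit 3A: $1,350; Unit 4A: $480; Unit 2C: $2,400

Combined floor area = 13,807.
Unconstrained shares: Unit 3A 2,702.46; Unit 4A 252.14; Unit 2C 1,275.40.
Held at cap: Unit 3A ($1,350); remaining pool $2,880 reallocated over remaining floor area 4,986.
Shares after redistribution: Unit 4A 475.38 → $480; Unit 2C 2,404.62 → $2,400.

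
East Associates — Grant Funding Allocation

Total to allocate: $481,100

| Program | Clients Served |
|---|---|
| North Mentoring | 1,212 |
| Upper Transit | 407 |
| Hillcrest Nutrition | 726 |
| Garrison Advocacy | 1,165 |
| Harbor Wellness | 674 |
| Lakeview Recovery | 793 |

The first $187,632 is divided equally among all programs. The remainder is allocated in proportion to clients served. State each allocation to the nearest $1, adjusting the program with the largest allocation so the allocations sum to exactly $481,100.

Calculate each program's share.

$187,632 shared equally gives $31,272 per program.
Remainder $293,468 by clients served (total 4,977): North Mentoring 71,465.38 → $71,465; Upper Transit 23,998.69 → $23,999; Hillcrest Nutrition 42,808.47 → $42,808; Garrison Advocacy 68,694.04 → $68,694; Harbor Wellness 39,742.30 → $39,742; Lakeview Recovery 46,759.12 → $46,759.
Rounding difference +$1 on remainder applied to North Mentoring.
Totals: North Mentoring $31,272 + $71,466 = $102,738; Upper Transit $31,272 + $23,999 = $55,271; Hillcrest Nutrition $31,272 + $42,808 = $74,080; Garrison Advocacy $31,272 + $68,694 = $99,966; Harbor Wellness $31,272 + $39,742 = $71,014; Lakeview Recovery $31,272 + $46,759 = $78,031.

North Mentoring: $102,738 | Upper Transit: $55,271 | Hillcrest Nutrition: $74,080 | Garrison Advocacy: $99,966 | Harbor Wellness: $71,014 | Lakeview Recovery: $78,031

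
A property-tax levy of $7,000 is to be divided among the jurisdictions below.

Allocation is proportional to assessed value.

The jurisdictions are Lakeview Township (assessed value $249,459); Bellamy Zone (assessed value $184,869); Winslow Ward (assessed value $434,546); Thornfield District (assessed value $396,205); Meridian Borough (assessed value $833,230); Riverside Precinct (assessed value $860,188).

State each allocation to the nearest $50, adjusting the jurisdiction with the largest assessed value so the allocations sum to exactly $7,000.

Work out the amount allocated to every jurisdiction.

Lakeview Township: $600 | Bellamy Zone: $450 | Winslow Ward: $1,050 | Thornfield District: $950 | Meridian Borough: $1,950 | Riverside Precinct: $2,000

Total assessed value = 2,958,497.
Proportional shares: Lakeview Township 249,459/2,958,497 × $7,000 = 590.24; Bellamy Zone 184,869/2,958,497 × $7,000 = 437.41; Winslow Ward 434,546/2,958,497 × $7,000 = 1,028.16; Thornfield District 396,205/2,958,497 × $7,000 = 937.45; Meridian Borough 833,230/2,958,497 × $7,000 = 1,971.48; Riverside Precinct 860,188/2,958,497 × $7,000 = 2,035.26.
Rounded to nearest $50: Lakeview Township $600; Bellamy Zone $450; Winslow Ward $1,050; Thornfield District $950; Meridian Borough $1,950; Riverside Precinct $2,050. Sum = $7,050.
Difference $7,000 − $7,050 = −$50 applied to largest assessed value (Riverside Precinct): Riverside Precinct becomes $2,000.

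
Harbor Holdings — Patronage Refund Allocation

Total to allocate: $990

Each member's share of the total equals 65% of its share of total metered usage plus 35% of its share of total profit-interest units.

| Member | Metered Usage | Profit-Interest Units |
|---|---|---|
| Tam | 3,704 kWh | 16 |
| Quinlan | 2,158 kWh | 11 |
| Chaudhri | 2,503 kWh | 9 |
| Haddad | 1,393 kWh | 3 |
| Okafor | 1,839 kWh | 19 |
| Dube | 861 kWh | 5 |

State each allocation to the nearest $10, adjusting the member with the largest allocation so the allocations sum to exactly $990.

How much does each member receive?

Totals — metered usage 12,458, profit-interest units 63.
Combined weights (65% metered usage + 35% profit-interest units): Tam 0.2821; Quinlan 0.1737; Chaudhri 0.1806; Haddad 0.0893; Okafor 0.2015; Dube 0.0727.
Pro-rata amounts: Tam 279.32; Quinlan 171.97; Chaudhri 178.79; Haddad 88.45; Okafor 199.49; Dube 71.97.
At nearest $10: Tam $280; Quinlan $170; Chaudhri $180; Haddad $90; Okafor $200; Dube $70. Sum = $990.
Rounded total matches; no reconciliation needed.

Tam: $280 · Quinlan: $170 · Chaudhri: $180 · Haddad: $90 · Okafor: $200 · Dube: $70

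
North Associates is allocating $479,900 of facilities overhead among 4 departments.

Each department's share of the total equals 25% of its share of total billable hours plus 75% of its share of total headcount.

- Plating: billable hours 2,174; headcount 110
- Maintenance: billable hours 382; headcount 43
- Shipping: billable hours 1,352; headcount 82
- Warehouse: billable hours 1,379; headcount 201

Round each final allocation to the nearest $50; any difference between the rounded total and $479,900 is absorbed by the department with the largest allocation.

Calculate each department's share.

Billable hours total 5,287; headcount total 436.
Blended shares (25% billable hours + 75% headcount): Plating 0.2920; Maintenance 0.0920; Shipping 0.2050; Warehouse 0.4110.
Proportional shares: Plating 140,140.16; Maintenance 44,165.71; Shipping 98,372.51; Warehouse 197,221.62.
Rounded to nearest $50: Plating $140,150; Maintenance $44,150; Shipping $98,350; Warehouse $197,200. Sum = $479,850.
Difference $479,900 − $479,850 = +$50 applied to largest allocation (Warehouse): Warehouse becomes $197,250.

Plating: $140,150; Maintenance: $44,150; Shipping: $98,350; Warehouse: $197,250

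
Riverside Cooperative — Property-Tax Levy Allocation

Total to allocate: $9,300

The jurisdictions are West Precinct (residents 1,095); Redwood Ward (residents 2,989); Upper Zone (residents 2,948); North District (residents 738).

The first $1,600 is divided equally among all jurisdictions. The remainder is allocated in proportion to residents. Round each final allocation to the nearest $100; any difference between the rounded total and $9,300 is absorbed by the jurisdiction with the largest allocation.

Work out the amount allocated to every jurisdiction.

$1,600 shared equally gives $400 per jurisdiction.
Remainder $7,700 by residents (total 7,770): West Precinct 1,085.14 → $1,100; Redwood Ward 2,962.07 → $3,000; Upper Zone 2,921.44 → $2,900; North District 731.35 → $700.
Totals: West Precinct $400 + $1,100 = $1,500; Redwood Ward $400 + $3,000 = $3,400; Upper Zone $400 + $2,900 = $3,300; North District $400 + $700 = $1,100.

West Precinct: $1,500 · Redwood Ward: $3,400 · Upper Zone: $3,300 · North District: $1,100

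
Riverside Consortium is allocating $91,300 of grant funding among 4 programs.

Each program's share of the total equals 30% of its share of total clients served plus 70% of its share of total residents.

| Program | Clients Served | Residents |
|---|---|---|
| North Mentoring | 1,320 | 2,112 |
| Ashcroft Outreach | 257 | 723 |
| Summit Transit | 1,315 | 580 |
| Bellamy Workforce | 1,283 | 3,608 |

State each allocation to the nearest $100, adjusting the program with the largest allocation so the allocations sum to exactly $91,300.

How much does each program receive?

North Mentoring: $27,900 · Ashcroft Outreach: $8,300 · Summit Transit: $13,900 · Bellamy Workforce: $41,200

Clients served total 4,175; residents total 7,023.
Composite weights (30% clients served + 70% residents): North Mentoring 0.3054; Ashcroft Outreach 0.0905; Summit Transit 0.1523; Bellamy Workforce 0.4518.
Proportional shares: North Mentoring 27,879.24; Ashcroft Outreach 8,265.42; Summit Transit 13,905.09; Bellamy Workforce 41,250.25.
After rounding ($100): North Mentoring $27,900; Ashcroft Outreach $8,300; Summit Transit $13,900; Bellamy Workforce $41,300. Sum = $91,400.
Difference $91,300 − $91,400 = −$100 applied to largest allocation (Bellamy Workforce): Bellamy Workforce becomes $41,200.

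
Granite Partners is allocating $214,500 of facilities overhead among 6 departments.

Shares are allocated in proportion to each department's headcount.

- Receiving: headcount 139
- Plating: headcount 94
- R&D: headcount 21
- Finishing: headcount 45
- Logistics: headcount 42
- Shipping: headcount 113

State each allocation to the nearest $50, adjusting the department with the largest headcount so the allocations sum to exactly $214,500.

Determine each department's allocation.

Receiving: $65,700 · Plating: $44,400 · R&D: $9,900 · Finishing: $21,250 · Logistics: $19,850 · Shipping: $53,400

Total headcount = 454.
Pro-rata amounts: Receiving 139/454 × $214,500 = 65,672.91; Plating 94/454 × $214,500 = 44,411.89; R&D 21/454 × $214,500 = 9,921.81; Finishing 45/454 × $214,500 = 21,261.01; Logistics 42/454 × $214,500 = 19,843.61; Shipping 113/454 × $214,500 = 53,388.77.
After rounding ($50): Receiving $65,650; Plating $44,400; R&D $9,900; Finishing $21,250; Logistics $19,850; Shipping $53,400. Sum = $214,450.
Difference $214,500 − $214,450 = +$50 applied to largest headcount (Receiving): Receiving becomes $65,700.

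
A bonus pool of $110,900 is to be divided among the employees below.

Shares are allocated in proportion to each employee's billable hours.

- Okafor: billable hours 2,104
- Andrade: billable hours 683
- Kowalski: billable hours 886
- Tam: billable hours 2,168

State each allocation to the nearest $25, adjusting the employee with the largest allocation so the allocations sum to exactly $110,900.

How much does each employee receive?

Okafor: $39,950 · Andrade: $12,975 · Kowalski: $16,825 · Tam: $41,150

Sum of billable hours: 5,841.
Proportional shares: Okafor 2,104/5,841 × $110,900 = 39,947.54; Andrade 683/5,841 × $110,900 = 12,967.76; Kowalski 886/5,841 × $110,900 = 16,822.02; Tam 2,168/5,841 × $110,900 = 41,162.68.
Rounded to nearest $25: Okafor $39,950; Andrade $12,975; Kowalski $16,825; Tam $41,175. Sum = $110,925.
Difference $110,900 − $110,925 = −$25 applied to largest allocation (Tam): Tam becomes $41,150.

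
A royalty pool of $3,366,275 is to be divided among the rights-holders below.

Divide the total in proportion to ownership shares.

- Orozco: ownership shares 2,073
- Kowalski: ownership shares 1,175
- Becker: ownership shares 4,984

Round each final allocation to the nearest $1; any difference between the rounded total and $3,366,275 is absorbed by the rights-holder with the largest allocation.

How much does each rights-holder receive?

Orozco: $847,703 | Kowalski: $480,488 | Becker: $2,038,084

Total ownership shares = 8,232.
Proportional shares: Orozco 2,073/8,232 × $3,366,275 = 847,702.63; Kowalski 1,175/8,232 × $3,366,275 = 480,487.503; Becker 4,984/8,232 × $3,366,275 = 2,038,084.86.
At nearest $1: Orozco $847,703; Kowalski $480,488; Becker $2,038,085. Sum = $3,366,276.
Difference $3,366,275 − $3,366,276 = −$1 applied to largest allocation (Becker): Becker becomes $2,038,084.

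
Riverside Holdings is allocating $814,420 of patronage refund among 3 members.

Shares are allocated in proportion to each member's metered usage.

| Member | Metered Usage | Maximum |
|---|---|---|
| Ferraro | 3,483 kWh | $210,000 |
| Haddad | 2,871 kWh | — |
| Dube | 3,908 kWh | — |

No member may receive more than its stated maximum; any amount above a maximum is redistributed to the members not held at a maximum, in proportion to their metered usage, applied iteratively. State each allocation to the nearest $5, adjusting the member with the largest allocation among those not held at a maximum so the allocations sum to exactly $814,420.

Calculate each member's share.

Sum of metered usage: 10,262.
Pro-rata shares before constraints: Ferraro 276,420.27; Haddad 227,850.30; Dube 310,149.42.
Capped: Ferraro ($210,000); remaining pool $604,420 reallocated over remaining metered usage 6,779.
Shares after redistribution: Haddad 255,980.21 → $255,980; Dube 348,439.79 → $348,440.

Ferraro: $210,000 | Haddad: $255,980 | Dube: $348,440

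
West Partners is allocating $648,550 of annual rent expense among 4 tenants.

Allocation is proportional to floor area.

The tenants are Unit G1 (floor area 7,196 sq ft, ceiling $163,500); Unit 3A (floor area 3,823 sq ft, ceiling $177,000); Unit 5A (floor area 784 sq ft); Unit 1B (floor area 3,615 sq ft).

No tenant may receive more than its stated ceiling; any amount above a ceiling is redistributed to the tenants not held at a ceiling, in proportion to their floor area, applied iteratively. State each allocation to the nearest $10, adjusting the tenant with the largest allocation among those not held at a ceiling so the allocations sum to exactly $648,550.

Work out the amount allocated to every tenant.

Unit G1: $163,500 | Unit 3A: $177,000 | Unit 5A: $54,900 | Unit 1B: $253,150

Sum of floor area: 15,418.
Unconstrained shares: Unit G1 302,695.93; Unit 3A 160,812.47; Unit 5A 32,978.54; Unit 1B 152,063.06.
Cap binds for Unit G1 ($163,500); residual $485,050 reallocated over remaining floor area 8,222.
Cap binds for Unit 3A ($177,000); residual $308,050 reallocated over remaining floor area 4,399.
Shares after redistribution: Unit 5A 54,901.39 → $54,900; Unit 1B 253,148.61 → $253,150.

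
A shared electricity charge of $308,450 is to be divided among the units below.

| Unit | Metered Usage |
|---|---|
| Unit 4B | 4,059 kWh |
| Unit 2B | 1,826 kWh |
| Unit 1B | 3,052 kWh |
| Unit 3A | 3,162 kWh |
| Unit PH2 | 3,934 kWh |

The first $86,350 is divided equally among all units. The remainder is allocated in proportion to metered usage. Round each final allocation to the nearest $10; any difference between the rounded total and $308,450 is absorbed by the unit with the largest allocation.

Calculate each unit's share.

Unit 4B: $73,500; Unit 2B: $42,560; Unit 1B: $59,550; Unit 3A: $61,070; Unit PH2: $71,770

Equal tier: $86,350 ÷ 5 = $17,270 apiece.
Remainder $222,100 by metered usage (total 16,033): Unit 4B 56,228.02 → $56,230; Unit 2B 25,294.99 → $25,290; Unit 1B 42,278.38 → $42,280; Unit 3A 43,802.17 → $43,800; Unit PH2 54,496.44 → $54,500.
Totals: Unit 4B $17,270 + $56,230 = $73,500; Unit 2B $17,270 + $25,290 = $42,560; Unit 1B $17,270 + $42,280 = $59,550; Unit 3A $17,270 + $43,800 = $61,070; Unit PH2 $17,270 + $54,500 = $71,770.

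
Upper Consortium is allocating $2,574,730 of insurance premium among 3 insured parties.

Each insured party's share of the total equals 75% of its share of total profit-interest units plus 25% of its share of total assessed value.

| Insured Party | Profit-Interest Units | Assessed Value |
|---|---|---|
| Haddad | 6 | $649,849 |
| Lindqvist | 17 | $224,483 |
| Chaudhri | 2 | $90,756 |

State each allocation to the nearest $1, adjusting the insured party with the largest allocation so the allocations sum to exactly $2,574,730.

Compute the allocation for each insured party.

Totals — profit-interest units 25, assessed value 965,088.
Combined weights (75% profit-interest units + 25% assessed value): Haddad 0.3483; Lindqvist 0.5682; Chaudhri 0.0835.
Proportional shares: Haddad 896,879.68; Lindqvist 1,462,835.20; Chaudhri 215,015.12.
Rounded to nearest $1: Haddad $896,880; Lindqvist $1,462,835; Chaudhri $215,015. Sum = $2,574,730.
No rounding difference to absorb.

Haddad: $896,880; Lindqvist: $1,462,835; Chaudhri: $215,015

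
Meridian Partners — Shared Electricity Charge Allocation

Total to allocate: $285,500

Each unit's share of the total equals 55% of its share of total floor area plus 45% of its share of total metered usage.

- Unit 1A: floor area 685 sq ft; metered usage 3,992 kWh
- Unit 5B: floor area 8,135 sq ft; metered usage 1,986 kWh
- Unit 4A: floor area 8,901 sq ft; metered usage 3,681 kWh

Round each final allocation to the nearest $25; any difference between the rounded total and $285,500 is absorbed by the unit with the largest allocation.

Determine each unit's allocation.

Floor area total 17,721; metered usage total 9,659.
Combined weights (55% floor area + 45% metered usage): Unit 1A 0.2072; Unit 5B 0.3450; Unit 4A 0.4477.
Pro-rata amounts: Unit 1A 59,167.61; Unit 5B 98,499.79; Unit 4A 127,832.59.
At nearest $25: Unit 1A $59,175; Unit 5B $98,500; Unit 4A $127,825. Sum = $285,500.
Sum already equals the total — no adjustment.

Unit 1A: $59,175 | Unit 5B: $98,500 | Unit 4A: $127,825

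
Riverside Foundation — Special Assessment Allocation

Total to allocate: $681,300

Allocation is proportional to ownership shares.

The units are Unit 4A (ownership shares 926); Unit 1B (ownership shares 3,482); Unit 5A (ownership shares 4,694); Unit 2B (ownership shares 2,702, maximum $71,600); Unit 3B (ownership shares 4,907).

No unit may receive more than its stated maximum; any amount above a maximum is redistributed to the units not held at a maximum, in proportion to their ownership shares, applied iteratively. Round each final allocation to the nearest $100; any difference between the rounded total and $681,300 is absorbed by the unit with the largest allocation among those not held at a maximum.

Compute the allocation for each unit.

Sum of ownership shares: 16,711.
Pro-rata shares before constraints: Unit 4A 37,752.61; Unit 1B 141,959.58; Unit 5A 191,372.28; Unit 2B 110,159.33; Unit 3B 200,056.20.
Held at cap: Unit 2B ($71,600); residual $609,700 reallocated over remaining ownership shares 14,009.
Remaining shares: Unit 4A 40,301.39 → $40,300; Unit 1B 151,543.68 → $151,500; Unit 5A 204,292.37 → $204,300; Unit 3B 213,562.56 → $213,600.

Unit 4A: $40,300 | Unit 1B: $151,500 | Unit 5A: $204,300 | Unit 2B: $71,600 | Unit 3B: $213,600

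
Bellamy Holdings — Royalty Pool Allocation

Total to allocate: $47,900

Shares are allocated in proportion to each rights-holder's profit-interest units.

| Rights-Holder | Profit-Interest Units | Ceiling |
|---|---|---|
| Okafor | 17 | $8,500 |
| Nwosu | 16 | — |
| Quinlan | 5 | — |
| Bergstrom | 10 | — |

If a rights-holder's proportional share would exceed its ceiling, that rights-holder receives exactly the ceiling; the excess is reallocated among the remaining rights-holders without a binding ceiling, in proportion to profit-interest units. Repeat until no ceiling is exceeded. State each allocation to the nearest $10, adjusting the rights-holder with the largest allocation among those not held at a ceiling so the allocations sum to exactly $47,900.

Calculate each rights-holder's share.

Sum of profit-interest units: 48.
Pro-rata shares before constraints: Okafor 16,964.58; Nwosu 15,966.67; Quinlan 4,989.58; Bergstrom 9,979.17.
Held at cap: Okafor ($8,500); remaining pool $39,400 reallocated over remaining profit-interest units 31.
Redistributed shares: Nwosu 20,335.48 → $20,340; Quinlan 6,354.84 → $6,350; Bergstrom 12,709.68 → $12,710.

Okafor: $8,500 · Nwosu: $20,340 · Quinlan: $6,350 · Bergstrom: $12,710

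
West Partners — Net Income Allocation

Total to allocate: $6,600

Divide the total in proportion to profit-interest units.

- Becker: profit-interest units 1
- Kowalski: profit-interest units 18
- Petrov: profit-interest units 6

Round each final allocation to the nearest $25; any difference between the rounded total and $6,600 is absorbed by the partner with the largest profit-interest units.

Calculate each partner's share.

Combined profit-interest units = 1 + 18 + 6 = 25.
Unrounded shares: Becker 264.00; Kowalski 4,752.00; Petrov 1,584.00.
At nearest $25: Becker $275; Kowalski $4,750; Petrov $1,575. Sum = $6,600.
Sum already equals the total — no adjustment.

Becker: $275 · Kowalski: $4,750 · Petrov: $1,575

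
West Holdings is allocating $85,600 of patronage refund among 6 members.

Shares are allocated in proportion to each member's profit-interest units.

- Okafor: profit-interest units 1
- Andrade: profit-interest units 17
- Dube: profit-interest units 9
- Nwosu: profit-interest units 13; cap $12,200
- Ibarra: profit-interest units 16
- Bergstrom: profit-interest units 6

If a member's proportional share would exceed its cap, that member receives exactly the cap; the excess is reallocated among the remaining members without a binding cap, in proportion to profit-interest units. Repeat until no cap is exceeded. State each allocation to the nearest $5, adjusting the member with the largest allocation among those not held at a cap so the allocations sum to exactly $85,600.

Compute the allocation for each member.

Okafor: $1,500 · Andrade: $25,465 · Dube: $13,480 · Nwosu: $12,200 · Ibarra: $23,965 · Bergstrom: $8,990

Total profit-interest units = 62.
Proportional shares (ignoring caps): Okafor 1,380.65; Andrade 23,470.97; Dube 12,425.81; Nwosu 17,948.39; Ibarra 22,090.32; Bergstrom 8,283.87.
Cap binds for Nwosu ($12,200); balance $73,400 reallocated over remaining profit-interest units 49.
Shares after redistribution: Okafor 1,497.96 → $1,500; Andrade 25,465.31 → $25,465; Dube 13,481.63 → $13,480; Ibarra 23,967.35 → $23,965; Bergstrom 8,987.76 → $8,990.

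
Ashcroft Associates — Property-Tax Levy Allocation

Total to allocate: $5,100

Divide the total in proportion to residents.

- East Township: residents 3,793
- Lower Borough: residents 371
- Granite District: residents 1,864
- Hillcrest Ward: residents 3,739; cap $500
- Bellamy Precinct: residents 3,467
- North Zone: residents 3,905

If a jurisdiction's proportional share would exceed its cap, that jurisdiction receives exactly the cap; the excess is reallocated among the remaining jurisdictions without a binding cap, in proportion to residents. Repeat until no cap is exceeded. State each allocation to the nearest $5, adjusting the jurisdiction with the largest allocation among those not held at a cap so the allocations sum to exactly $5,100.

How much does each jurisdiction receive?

East Township: $1,300 · Lower Borough: $125 · Granite District: $640 · Hillcrest Ward: $500 · Bellamy Precinct: $1,190 · North Zone: $1,345

Residents total: 17,139.
Unconstrained shares: East Township 1,128.67; Lower Borough 110.40; Granite District 554.66; Hillcrest Ward 1,112.60; Bellamy Precinct 1,031.66; North Zone 1,162.00.
Capped: Hillcrest Ward ($500); balance $4,600 reallocated over remaining residents 13,400.
Shares after redistribution: East Township 1,302.07 → $1,300; Lower Borough 127.36 → $125; Granite District 639.88 → $640; Bellamy Precinct 1,190.16 → $1,190; North Zone 1,340.52 → $1,340.
Rounding difference +$5 applied to North Zone → $1,345.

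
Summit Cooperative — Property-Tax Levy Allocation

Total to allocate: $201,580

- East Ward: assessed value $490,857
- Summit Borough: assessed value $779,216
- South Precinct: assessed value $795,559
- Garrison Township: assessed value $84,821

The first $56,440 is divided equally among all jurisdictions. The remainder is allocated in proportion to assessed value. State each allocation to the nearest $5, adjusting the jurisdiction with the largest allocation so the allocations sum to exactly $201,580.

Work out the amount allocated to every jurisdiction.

$56,440 shared equally gives $14,110 per jurisdiction.
Remainder $145,140 by assessed value (total 2,150,453): East Ward 33,129.29 → $33,130; Summit Borough 52,591.44 → $52,590; South Precinct 53,694.47 → $53,695; Garrison Township 5,724.80 → $5,725.
Totals: East Ward $14,110 + $33,130 = $47,240; Summit Borough $14,110 + $52,590 = $66,700; South Precinct $14,110 + $53,695 = $67,805; Garrison Township $14,110 + $5,725 = $19,835.

East Ward: $47,240 · Summit Borough: $66,700 · South Precinct: $67,805 · Garrison Township: $19,835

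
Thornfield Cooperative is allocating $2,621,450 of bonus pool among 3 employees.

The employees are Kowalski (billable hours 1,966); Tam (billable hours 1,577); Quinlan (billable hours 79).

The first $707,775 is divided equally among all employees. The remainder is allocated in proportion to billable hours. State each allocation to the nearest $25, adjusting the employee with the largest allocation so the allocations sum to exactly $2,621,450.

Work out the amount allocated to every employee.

Kowalski: $1,274,650; Tam: $1,069,125; Quinlan: $277,675

$707,775 shared equally gives $235,925 per employee.
Remainder $1,913,675 by billable hours (total 3,622): Kowalski 1,038,731.38 → $1,038,725; Tam 833,204.16 → $833,200; Quinlan 41,739.46 → $41,750.
Totals: Kowalski $235,925 + $1,038,725 = $1,274,650; Tam $235,925 + $833,200 = $1,069,125; Quinlan $235,925 + $41,750 = $277,675.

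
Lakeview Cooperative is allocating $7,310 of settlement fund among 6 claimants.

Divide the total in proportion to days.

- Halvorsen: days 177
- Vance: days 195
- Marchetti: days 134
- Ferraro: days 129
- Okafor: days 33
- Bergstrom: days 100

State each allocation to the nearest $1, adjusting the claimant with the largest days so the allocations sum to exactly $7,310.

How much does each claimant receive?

Days total: 177 + 195 + 134 + 129 + 33 + 100 = 768.
Pro-rata amounts: Halvorsen 1,684.73; Vance 1,856.05; Marchetti 1,275.44; Ferraro 1,227.85; Okafor 314.10; Bergstrom 951.82.
After rounding ($1): Halvorsen $1,685; Vance $1,856; Marchetti $1,275; Ferraro $1,228; Okafor $314; Bergstrom $952. Sum = $7,310.
Rounded total matches; no reconciliation needed.

Halvorsen: $1,685 | Vance: $1,856 | Marchetti: $1,275 | Ferraro: $1,228 | Okafor: $314 | Bergstrom: $952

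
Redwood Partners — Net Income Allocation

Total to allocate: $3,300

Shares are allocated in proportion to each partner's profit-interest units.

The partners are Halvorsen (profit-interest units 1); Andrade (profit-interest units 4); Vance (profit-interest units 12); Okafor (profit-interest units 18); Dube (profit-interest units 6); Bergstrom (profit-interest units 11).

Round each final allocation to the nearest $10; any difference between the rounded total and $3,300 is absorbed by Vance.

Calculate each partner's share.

Profit-interest units total: 52.
Unrounded shares: Halvorsen 1/52 × $3,300 = 63.46; Andrade 4/52 × $3,300 = 253.85; Vance 12/52 × $3,300 = 761.54; Okafor 18/52 × $3,300 = 1,142.31; Dube 6/52 × $3,300 = 380.77; Bergstrom 11/52 × $3,300 = 698.08.
Rounded to nearest $10: Halvorsen $60; Andrade $250; Vance $760; Okafor $1,140; Dube $380; Bergstrom $700. Sum = $3,290.
Difference $3,300 − $3,290 = +$10 applied to Vance: Vance becomes $770.

Halvorsen: $60; Andrade: $250; Vance: $770; Okafor: $1,140; Dube: $380; Bergstrom: $700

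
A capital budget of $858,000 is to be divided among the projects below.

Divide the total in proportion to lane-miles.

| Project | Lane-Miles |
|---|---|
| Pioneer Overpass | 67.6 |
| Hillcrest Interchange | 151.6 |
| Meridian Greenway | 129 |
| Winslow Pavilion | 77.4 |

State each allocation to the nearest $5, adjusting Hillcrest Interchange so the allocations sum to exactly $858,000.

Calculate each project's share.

Pioneer Overpass: $136,280; Hillcrest Interchange: $305,625; Meridian Greenway: $260,060; Winslow Pavilion: $156,035

Total lane-miles = 425.6.
Unrounded shares: Pioneer Overpass 67.6/425.6 × $858,000 = 136,280.08; Hillcrest Interchange 151.6/425.6 × $858,000 = 305,622.18; Meridian Greenway 129/425.6 × $858,000 = 260,061.09; Winslow Pavilion 77.4/425.6 × $858,000 = 156,036.65.
Rounded to nearest $5: Pioneer Overpass $136,280; Hillcrest Interchange $305,620; Meridian Greenway $260,060; Winslow Pavilion $156,035. Sum = $857,995.
Difference $858,000 − $857,995 = +$5 applied to Hillcrest Interchange: Hillcrest Interchange becomes $305,625.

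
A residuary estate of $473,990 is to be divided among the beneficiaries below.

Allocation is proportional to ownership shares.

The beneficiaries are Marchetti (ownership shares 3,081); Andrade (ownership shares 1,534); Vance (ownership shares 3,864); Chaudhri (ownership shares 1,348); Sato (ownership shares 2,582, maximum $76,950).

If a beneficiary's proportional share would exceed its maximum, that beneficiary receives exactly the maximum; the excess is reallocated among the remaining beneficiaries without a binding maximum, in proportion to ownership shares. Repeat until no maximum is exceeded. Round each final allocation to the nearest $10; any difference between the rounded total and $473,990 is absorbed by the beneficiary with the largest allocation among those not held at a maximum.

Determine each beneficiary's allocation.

Marchetti: $124,480 | Andrade: $61,980 | Vance: $156,120 | Chaudhri: $54,460 | Sato: $76,950

Ownership shares total: 12,409.
Proportional shares (ignoring caps): Marchetti 117,685.81; Andrade 58,594.62; Vance 147,594.28; Chaudhri 51,489.93; Sato 98,625.37.
Capped: Sato ($76,950); remaining pool $397,040 reallocated over remaining ownership shares 9,827.
Redistributed shares: Marchetti 124,481.55 → $124,480; Andrade 61,978.16 → $61,980; Vance 156,117.08 → $156,120; Chaudhri 54,463.21 → $54,460.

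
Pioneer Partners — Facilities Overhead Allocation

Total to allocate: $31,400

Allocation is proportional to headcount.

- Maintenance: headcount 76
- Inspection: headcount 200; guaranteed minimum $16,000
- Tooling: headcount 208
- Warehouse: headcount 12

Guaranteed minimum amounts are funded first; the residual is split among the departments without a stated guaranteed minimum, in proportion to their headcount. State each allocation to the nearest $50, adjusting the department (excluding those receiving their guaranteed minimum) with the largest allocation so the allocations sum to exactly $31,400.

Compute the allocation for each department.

Fund the minimums — Inspection $16,000. Remaining pool $15,400.
Remaining pool split over remaining headcount 296: Maintenance 3,954.05 → $3,950; Tooling 10,821.62 → $10,800; Warehouse 624.32 → $600.
Rounding difference +$50 applied to Tooling → $10,850.

Maintenance: $3,950; Inspection: $16,000; Tooling: $10,850; Warehouse: $600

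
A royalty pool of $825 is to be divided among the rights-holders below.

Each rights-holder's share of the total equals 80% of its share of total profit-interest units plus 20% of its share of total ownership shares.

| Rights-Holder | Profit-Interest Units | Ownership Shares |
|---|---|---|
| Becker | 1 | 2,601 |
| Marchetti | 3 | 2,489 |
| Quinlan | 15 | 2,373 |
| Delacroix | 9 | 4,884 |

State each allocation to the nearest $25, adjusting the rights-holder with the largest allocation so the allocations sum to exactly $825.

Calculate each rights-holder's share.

Becker: $50; Marchetti: $100; Quinlan: $400; Delacroix: $275

Totals — profit-interest units 28, ownership shares 12,347.
Blended shares (80% profit-interest units + 20% ownership shares): Becker 0.0707; Marchetti 0.1260; Quinlan 0.4670; Delacroix 0.3363.
Raw shares: Becker 58.33; Marchetti 103.98; Quinlan 385.28; Delacroix 277.41.
At nearest $25: Becker $50; Marchetti $100; Quinlan $375; Delacroix $275. Sum = $800.
Difference $825 − $800 = +$25 applied to largest allocation (Quinlan): Quinlan becomes $400.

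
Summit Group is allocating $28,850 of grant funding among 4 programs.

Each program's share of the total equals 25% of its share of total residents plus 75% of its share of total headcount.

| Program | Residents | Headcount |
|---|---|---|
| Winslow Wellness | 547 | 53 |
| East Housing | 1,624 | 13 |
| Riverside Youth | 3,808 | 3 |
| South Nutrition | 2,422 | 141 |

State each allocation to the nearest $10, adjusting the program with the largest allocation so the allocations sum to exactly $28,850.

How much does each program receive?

Totals — residents 8,401, headcount 210.
Combined weights (25% residents + 75% headcount): Winslow Wellness 0.2056; East Housing 0.0948; Riverside Youth 0.1240; South Nutrition 0.5756.
Pro-rata amounts: Winslow Wellness 5,930.51; East Housing 2,733.71; Riverside Youth 3,578.38; South Nutrition 16,607.39.
Rounded to nearest $10: Winslow Wellness $5,930; East Housing $2,730; Riverside Youth $3,580; South Nutrition $16,610. Sum = $28,850.
Sum already equals the total — no adjustment.

Winslow Wellness: $5,930 · East Housing: $2,730 · Riverside Youth: $3,580 · South Nutrition: $16,610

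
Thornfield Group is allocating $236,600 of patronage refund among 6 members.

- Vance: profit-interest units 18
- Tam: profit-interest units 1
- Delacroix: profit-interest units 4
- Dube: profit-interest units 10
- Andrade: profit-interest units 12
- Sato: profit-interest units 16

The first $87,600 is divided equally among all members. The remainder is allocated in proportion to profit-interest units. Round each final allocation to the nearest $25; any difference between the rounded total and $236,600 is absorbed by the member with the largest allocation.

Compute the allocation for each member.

Vance: $58,575 | Tam: $17,050 | Delacroix: $24,375 | Dube: $39,025 | Andrade: $43,900 | Sato: $53,675

$87,600 shared equally gives $14,600 per member.
Remainder $149,000 by profit-interest units (total 61): Vance 43,967.21 → $43,975; Tam 2,442.62 → $2,450; Delacroix 9,770.49 → $9,775; Dube 24,426.23 → $24,425; Andrade 29,311.48 → $29,300; Sato 39,081.97 → $39,075.
Totals: Vance $14,600 + $43,975 = $58,575; Tam $14,600 + $2,450 = $17,050; Delacroix $14,600 + $9,775 = $24,375; Dube $14,600 + $24,425 = $39,025; Andrade $14,600 + $29,300 = $43,900; Sato $14,600 + $39,075 = $53,675.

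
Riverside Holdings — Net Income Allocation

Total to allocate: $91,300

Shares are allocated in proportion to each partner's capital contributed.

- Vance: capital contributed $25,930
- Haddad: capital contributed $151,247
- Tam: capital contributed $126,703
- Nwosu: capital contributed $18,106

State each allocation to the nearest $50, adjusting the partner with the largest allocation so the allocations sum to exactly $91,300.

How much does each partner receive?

Vance: $7,350 | Haddad: $42,850 | Tam: $35,950 | Nwosu: $5,150

Capital contributed total: 321,986.
Unrounded shares: Vance 25,930/321,986 × $91,300 = 7,352.52; Haddad 151,247/321,986 × $91,300 = 42,886.50; Tam 126,703/321,986 × $91,300 = 35,926.98; Nwosu 18,106/321,986 × $91,300 = 5,134.01.
After rounding ($50): Vance $7,350; Haddad $42,900; Tam $35,950; Nwosu $5,150. Sum = $91,350.
Difference $91,300 − $91,350 = −$50 applied to largest allocation (Haddad): Haddad becomes $42,850.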